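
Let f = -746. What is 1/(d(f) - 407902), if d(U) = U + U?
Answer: -1/409394 ≈ -2.4426e-6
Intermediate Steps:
d(U) = 2*U
1/(d(f) - 407902) = 1/(2*(-746) - 407902) = 1/(-1492 - 407902) = 1/(-409394) = -1/409394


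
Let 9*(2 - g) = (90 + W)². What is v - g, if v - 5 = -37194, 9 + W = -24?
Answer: -36830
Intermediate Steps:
W = -33 (W = -9 - 24 = -33)
v = -37189 (v = 5 - 37194 = -37189)
g = -359 (g = 2 - (90 - 33)²/9 = 2 - ⅑*57² = 2 - ⅑*3249 = 2 - 361 = -359)
v - g = -37189 - 1*(-359) = -37189 + 359 = -36830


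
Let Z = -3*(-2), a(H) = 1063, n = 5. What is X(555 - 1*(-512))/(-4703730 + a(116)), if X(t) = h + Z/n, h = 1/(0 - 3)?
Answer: -13/70540005 ≈ -1.8429e-7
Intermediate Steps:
Z = 6
h = -⅓ (h = 1/(-3) = -⅓ ≈ -0.33333)
X(t) = 13/15 (X(t) = -⅓ + 6/5 = 13/15)
X(555 - 1*(-512))/(-4703730 + a(116)) = 13/(15*(-4703730 + 1063)) = (13/15)/(-4702667) = (13/15)*(-1/4702667) = -13/70540005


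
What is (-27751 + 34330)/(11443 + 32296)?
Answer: 6579/43739 ≈ 0.15041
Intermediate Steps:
(-27751 + 34330)/(11443 + 32296) = 6579/43739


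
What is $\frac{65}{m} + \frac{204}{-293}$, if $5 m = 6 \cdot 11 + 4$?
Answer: $\frac{16189}{4102} \approx 3.9466$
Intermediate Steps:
$m = 14$ ($m = \frac{6 \cdot 11 + 4}{5} = \frac{66 + 4}{5} = \frac{1}{5} \cdot 70 = 14$)
$\frac{65}{m} + \frac{204}{-293} = \frac{65}{14} + \frac{204}{-293} = 65 \cdot \frac{1}{14} + 204 \left(- \frac{1}{293}\right) = \frac{65}{14} - \frac{204}{293} = \frac{16189}{4102}$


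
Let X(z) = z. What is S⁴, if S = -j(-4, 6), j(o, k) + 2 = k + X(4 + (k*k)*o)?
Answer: 342102016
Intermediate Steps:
j(o, k) = 2 + k + o*k² (j(o, k) = -2 + (k + (4 + (k*k)*o)) = -2 + (k + (4 + k²*o)) = -2 + (k + (4 + o*k²)) = -2 + (4 + k + o*k²) = 2 + k + o*k²)
S = 136 (S = -(2 + 6 - 4*6²) = -(2 + 6 - 4*36) = -(2 + 6 - 144) = -1*(-136) = 136)
S⁴ = 136⁴ = 342102016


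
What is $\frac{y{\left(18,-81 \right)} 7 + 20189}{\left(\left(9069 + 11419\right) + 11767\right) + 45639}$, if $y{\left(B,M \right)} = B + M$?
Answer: $\frac{9874}{38947} \approx 0.25352$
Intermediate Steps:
$\frac{y{\left(18,-81 \right)} 7 + 20189}{\left(\left(9069 + 11419\right) + 11767\right) + 45639} = \frac{\left(18 - 81\right) 7 + 20189}{\left(\left(9069 + 11419\right) + 11767\right) + 45639} = \frac{\left(-63\right) 7 + 20189}{\left(20488 + 11767\right) + 45639} = \frac{-441 + 20189}{32255 + 45639} = \frac{19748}{77894} = 19748 \cdot \frac{1}{77894} = \frac{9874}{38947}$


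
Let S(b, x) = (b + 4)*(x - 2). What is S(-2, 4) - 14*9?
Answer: -122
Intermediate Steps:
S(b, x) = (-2 + x)*(4 + b) (S(b, x) = (4 + b)*(-2 + x) = (-2 + x)*(4 + b))
S(-2, 4) - 14*9 = (-8 - 2*(-2) + 4*4 - 2*4) - 14*9 = (-8 + 4 + 16 - 8) - 126 = 4 - 126 = -122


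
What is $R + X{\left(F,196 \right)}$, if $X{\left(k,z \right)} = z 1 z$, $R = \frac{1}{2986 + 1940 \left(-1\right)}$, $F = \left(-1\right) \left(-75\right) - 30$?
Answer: $\frac{40183137}{1046} \approx 38416.0$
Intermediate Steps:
$F = 45$ ($F = 75 - 30 = 45$)
$R = \frac{1}{1046}$ ($R = \frac{1}{2986 - 1940} = \frac{1}{1046} \approx 0.00095602$)
$X{\left(k,z \right)} = z^{2}$ ($X{\left(k,z \right)} = z z = z^{2}$)
$R + X{\left(F,196 \right)} = \frac{1}{1046} + 196^{2} = \frac{1}{1046} + 38416 = \frac{40183137}{1046}$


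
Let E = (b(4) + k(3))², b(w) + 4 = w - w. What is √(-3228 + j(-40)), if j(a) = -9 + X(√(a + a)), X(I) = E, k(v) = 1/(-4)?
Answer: I*√51503/4 ≈ 56.736*I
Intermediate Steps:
b(w) = -4 (b(w) = -4 + (w - w) = -4 + 0 = -4)
k(v) = -¼
E = 289/16 (E = (-4 - ¼)² = (-17/4)² = 289/16 ≈ 18.063)
X(I) = 289/16
j(a) = 145/16 (j(a) = -9 + 289/16 = 145/16)
√(-3228 + j(-40)) = √(-3228 + 145/16) = √(-51503/16) = I*√51503/4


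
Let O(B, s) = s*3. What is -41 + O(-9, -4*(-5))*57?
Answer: 3379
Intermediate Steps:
O(B, s) = 3*s
-41 + O(-9, -4*(-5))*57 = -41 + (3*(-4*(-5)))*57 = -41 + (3*20)*57 = -41 + 60*57 = -41 + 3420 = 3379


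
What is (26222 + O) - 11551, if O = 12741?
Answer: 27412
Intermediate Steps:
(26222 + O) - 11551 = (26222 + 12741) - 11551 = 38963 - 11551 = 27412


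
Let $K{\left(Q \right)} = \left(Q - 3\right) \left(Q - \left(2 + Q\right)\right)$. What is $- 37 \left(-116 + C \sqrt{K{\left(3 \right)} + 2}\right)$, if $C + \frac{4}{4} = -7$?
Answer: $4292 + 296 \sqrt{2} \approx 4710.6$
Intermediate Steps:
$C = -8$ ($C = -1 - 7 = -8$)
$K{\left(Q \right)} = 6 - 2 Q$ ($K{\left(Q \right)} = \left(-3 + Q\right) \left(-2\right) = 6 - 2 Q$)
$- 37 \left(-116 + C \sqrt{K{\left(3 \right)} + 2}\right) = - 37 \left(-116 - 8 \sqrt{\left(6 - 6\right) + 2}\right) = - 37 \left(-116 - 8 \sqrt{0 + 2}\right) = - 37 \left(-116 - 8 \sqrt{2}\right) = 4292 + 296 \sqrt{2}$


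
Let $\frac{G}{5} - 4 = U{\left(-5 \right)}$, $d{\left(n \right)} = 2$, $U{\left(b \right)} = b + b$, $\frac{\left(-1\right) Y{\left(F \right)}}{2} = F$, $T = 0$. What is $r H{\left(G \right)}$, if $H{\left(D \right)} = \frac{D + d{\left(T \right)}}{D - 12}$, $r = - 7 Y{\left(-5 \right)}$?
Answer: $- \frac{140}{3} \approx -46.667$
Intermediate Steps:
$Y{\left(F \right)} = - 2 F$
$U{\left(b \right)} = 2 b$
$G = -30$ ($G = 20 + 5 \cdot 2 \left(-5\right) = 20 + 5 \left(-10\right) = 20 - 50 = -30$)
$r = -70$ ($r = - 7 \left(\left(-2\right) \left(-5\right)\right) = \left(-7\right) 10 = -70$)
$H{\left(D \right)} = \frac{2 + D}{-12 + D}$ ($H{\left(D \right)} = \frac{D + 2}{D - 12} = \frac{2 + D}{-12 + D}$)
$r H{\left(G \right)} = - 70 \frac{2 - 30}{-12 - 30} = - 70 \frac{1}{-42} \left(-28\right) = - 70 \left(\left(- \frac{1}{42}\right) \left(-28\right)\right) = \left(-70\right) \frac{2}{3} = - \frac{140}{3}$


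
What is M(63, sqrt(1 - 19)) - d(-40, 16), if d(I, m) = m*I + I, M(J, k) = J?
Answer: 743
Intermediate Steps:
d(I, m) = I + I*m (d(I, m) = I*m + I = I + I*m)
M(63, sqrt(1 - 19)) - d(-40, 16) = 63 - (-40)*(1 + 16) = 63 - (-40)*17 = 63 - 1*(-680) = 63 + 680 = 743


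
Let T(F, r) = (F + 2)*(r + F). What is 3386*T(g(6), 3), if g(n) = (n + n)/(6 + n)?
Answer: 40632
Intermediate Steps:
g(n) = 2*n/(6 + n) (g(n) = (2*n)/(6 + n) = 2*n/(6 + n))
T(F, r) = (2 + F)*(F + r)
3386*T(g(6), 3) = 3386*((2*6/(6 + 6))² + 2*(2*6/(6 + 6)) + 2*3 + (2*6/(6 + 6))*3) = 3386*((2*6/12)² + 2*(2*6/12) + 6 + (2*6/12)*3) = 3386*((2*6*(1/12))² + 2*(2*6*(1/12)) + 6 + (2*6*(1/12))*3) = 3386*(1² + 2*1 + 6 + 1*3) = 3386*(1 + 2 + 6 + 3) = 3386*12 = 40632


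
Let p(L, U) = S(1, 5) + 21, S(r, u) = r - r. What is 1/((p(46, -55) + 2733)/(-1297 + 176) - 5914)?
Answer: -1121/6632348 ≈ -0.00016902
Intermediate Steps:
S(r, u) = 0
p(L, U) = 21 (p(L, U) = 0 + 21 = 21)
1/((p(46, -55) + 2733)/(-1297 + 176) - 5914) = 1/((21 + 2733)/(-1297 + 176) - 5914) = 1/(2754/(-1121) - 5914) = 1/(2754*(-1/1121) - 5914) = 1/(-2754/1121 - 5914) = 1/(-6632348/1121) = -1121/6632348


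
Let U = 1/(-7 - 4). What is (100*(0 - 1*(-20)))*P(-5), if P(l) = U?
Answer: -2000/11 ≈ -181.82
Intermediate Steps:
U = -1/11 (U = 1/(-11) = -1/11 ≈ -0.090909)
P(l) = -1/11
(100*(0 - 1*(-20)))*P(-5) = (100*(0 - 1*(-20)))*(-1/11) = (100*(0 + 20))*(-1/11) = (100*20)*(-1/11) = 2000*(-1/11) = -2000/11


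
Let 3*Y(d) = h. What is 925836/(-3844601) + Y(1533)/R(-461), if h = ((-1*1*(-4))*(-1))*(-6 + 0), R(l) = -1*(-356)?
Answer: -74710202/342169489 ≈ -0.21834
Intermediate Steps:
R(l) = 356
h = 24 (h = (-1*(-4)*(-1))*(-6) = (4*(-1))*(-6) = -4*(-6) = 24)
Y(d) = 8 (Y(d) = (⅓)*24 = 8)
925836/(-3844601) + Y(1533)/R(-461) = 925836/(-3844601) + 8/356 = 925836*(-1/3844601) + 8*(1/356) = -925836/3844601 + 2/89 = -74710202/342169489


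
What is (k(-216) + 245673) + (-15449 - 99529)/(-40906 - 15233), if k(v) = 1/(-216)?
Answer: 993020491087/4042008 ≈ 2.4568e+5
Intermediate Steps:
k(v) = -1/216
(k(-216) + 245673) + (-15449 - 99529)/(-40906 - 15233) = (-1/216 + 245673) + (-15449 - 99529)/(-40906 - 15233) = 53065367/216 - 114978/(-56139) = 53065367/216 - 114978*(-1/56139) = 53065367/216 + 38326/18713 = 993020491087/4042008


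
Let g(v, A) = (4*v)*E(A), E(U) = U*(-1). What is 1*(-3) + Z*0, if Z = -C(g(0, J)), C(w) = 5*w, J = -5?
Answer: -3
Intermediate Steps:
E(U) = -U
g(v, A) = -4*A*v (g(v, A) = (4*v)*(-A) = -4*A*v)
Z = 0 (Z = -5*(-4*(-5)*0) = -5*0 = -1*0 = 0)
1*(-3) + Z*0 = 1*(-3) + 0*0 = -3 + 0 = -3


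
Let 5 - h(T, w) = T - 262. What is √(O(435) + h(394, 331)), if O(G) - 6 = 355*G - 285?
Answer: √154019 ≈ 392.45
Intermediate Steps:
O(G) = -279 + 355*G (O(G) = 6 + (355*G - 285) = 6 + (-285 + 355*G) = -279 + 355*G)
h(T, w) = 267 - T (h(T, w) = 5 - (T - 262) = 5 - (-262 + T) = 5 + (262 - T) = 267 - T)
√(O(435) + h(394, 331)) = √((-279 + 355*435) + (267 - 1*394)) = √((-279 + 154425) + (267 - 394)) = √(154146 - 127) = √154019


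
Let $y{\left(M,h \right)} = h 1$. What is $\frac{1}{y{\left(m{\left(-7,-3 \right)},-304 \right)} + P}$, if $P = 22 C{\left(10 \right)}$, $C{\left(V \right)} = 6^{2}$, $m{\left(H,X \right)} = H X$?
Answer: $\frac{1}{488} \approx 0.0020492$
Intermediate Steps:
$C{\left(V \right)} = 36$
$y{\left(M,h \right)} = h$
$P = 792$ ($P = 22 \cdot 36 = 792$)
$\frac{1}{y{\left(m{\left(-7,-3 \right)},-304 \right)} + P} = \frac{1}{-304 + 792} = \frac{1}{488}$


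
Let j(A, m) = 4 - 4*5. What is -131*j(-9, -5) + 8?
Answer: 2104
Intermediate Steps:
j(A, m) = -16 (j(A, m) = 4 - 20 = -16)
-131*j(-9, -5) + 8 = -131*(-16) + 8 = 2096 + 8 = 2104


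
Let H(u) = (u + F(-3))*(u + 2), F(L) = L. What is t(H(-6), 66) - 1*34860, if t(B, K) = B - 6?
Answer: -34830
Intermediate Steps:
H(u) = (-3 + u)*(2 + u) (H(u) = (u - 3)*(u + 2) = (-3 + u)*(2 + u))
t(B, K) = -6 + B
t(H(-6), 66) - 1*34860 = (-6 + (-6 + (-6)² - 1*(-6))) - 1*34860 = (-6 + (-6 + 36 + 6)) - 34860 = (-6 + 36) - 34860 = 30 - 34860 = -34830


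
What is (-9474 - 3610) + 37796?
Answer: 24712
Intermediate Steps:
(-9474 - 3610) + 37796 = -13084 + 37796 = 24712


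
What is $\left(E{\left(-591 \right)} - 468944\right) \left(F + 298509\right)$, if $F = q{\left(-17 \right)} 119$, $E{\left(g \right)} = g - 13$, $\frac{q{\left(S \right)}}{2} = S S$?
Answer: $-172460754468$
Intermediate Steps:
$q{\left(S \right)} = 2 S^{2}$ ($q{\left(S \right)} = 2 S S = 2 S^{2}$)
$E{\left(g \right)} = -13 + g$ ($E{\left(g \right)} = g - 13 = -13 + g$)
$F = 68782$ ($F = 2 \left(-17\right)^{2} \cdot 119 = 2 \cdot 289 \cdot 119 = 578 \cdot 119 = 68782$)
$\left(E{\left(-591 \right)} - 468944\right) \left(F + 298509\right) = \left(\left(-13 - 591\right) - 468944\right) \left(68782 + 298509\right) = \left(-604 - 468944\right) 367291 = \left(-469548\right) 367291 = -172460754468$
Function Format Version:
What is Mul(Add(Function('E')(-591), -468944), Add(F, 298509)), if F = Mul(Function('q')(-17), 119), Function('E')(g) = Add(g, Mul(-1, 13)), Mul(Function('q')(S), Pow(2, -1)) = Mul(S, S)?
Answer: -172460754468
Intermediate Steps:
Function('q')(S) = Mul(2, Pow(S, 2)) (Function('q')(S) = Mul(2, Mul(S, S)) = Mul(2, Pow(S, 2)))
Function('E')(g) = Add(-13, g) (Function('E')(g) = Add(g, -13) = Add(-13, g))
F = 68782 (F = Mul(Mul(2, Pow(-17, 2)), 119) = Mul(Mul(2, 289), 119) = Mul(578, 119) = 68782)
Mul(Add(Function('E')(-591), -468944), Add(F, 298509)) = Mul(Add(Add(-13, -591), -468944), Add(68782, 298509)) = Mul(Add(-604, -468944), 367291) = Mul(-469548, 367291) = -172460754468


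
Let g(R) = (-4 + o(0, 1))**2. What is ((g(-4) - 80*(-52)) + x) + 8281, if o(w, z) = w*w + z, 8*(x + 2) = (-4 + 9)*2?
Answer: 49797/4 ≈ 12449.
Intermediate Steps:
x = -3/4 (x = -2 + ((-4 + 9)*2)/8 = -2 + (5*2)/8 = -2 + (1/8)*10 = -2 + 5/4 = -3/4 ≈ -0.75000)
o(w, z) = z + w**2 (o(w, z) = w**2 + z = z + w**2)
g(R) = 9 (g(R) = (-4 + (1 + 0**2))**2 = (-4 + (1 + 0))**2 = (-4 + 1)**2 = (-3)**2 = 9)
((g(-4) - 80*(-52)) + x) + 8281 = ((9 - 80*(-52)) - 3/4) + 8281 = ((9 + 4160) - 3/4) + 8281 = (4169 - 3/4) + 8281 = 16673/4 + 8281 = 49797/4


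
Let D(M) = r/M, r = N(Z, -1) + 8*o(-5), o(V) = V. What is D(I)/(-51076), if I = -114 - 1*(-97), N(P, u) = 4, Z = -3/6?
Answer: -9/217073 ≈ -4.1461e-5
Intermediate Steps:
Z = -1/2 (Z = -3*1/6 = -1/2 ≈ -0.50000)
r = -36 (r = 4 + 8*(-5) = 4 - 40 = -36)
I = -17 (I = -114 + 97 = -17)
D(M) = -36/M
D(I)/(-51076) = -36/(-17)/(-51076) = -36*(-1/17)*(-1/51076) = (36/17)*(-1/51076) = -9/217073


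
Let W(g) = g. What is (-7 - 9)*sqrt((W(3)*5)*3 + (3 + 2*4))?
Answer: -32*sqrt(14) ≈ -119.73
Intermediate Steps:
(-7 - 9)*sqrt((W(3)*5)*3 + (3 + 2*4)) = (-7 - 9)*sqrt((3*5)*3 + (3 + 2*4)) = -16*sqrt(15*3 + (3 + 8)) = -16*sqrt(45 + 11) = -32*sqrt(14)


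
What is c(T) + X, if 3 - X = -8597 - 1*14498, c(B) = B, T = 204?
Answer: 23302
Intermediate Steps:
X = 23098 (X = 3 - (-8597 - 1*14498) = 3 - (-8597 - 14498) = 3 - 1*(-23095) = 3 + 23095 = 23098)
c(T) + X = 204 + 23098 = 23302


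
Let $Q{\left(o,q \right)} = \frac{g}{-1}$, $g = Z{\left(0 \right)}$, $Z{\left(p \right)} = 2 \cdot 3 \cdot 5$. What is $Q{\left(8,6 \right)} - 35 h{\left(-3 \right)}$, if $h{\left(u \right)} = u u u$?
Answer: $915$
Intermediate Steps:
$Z{\left(p \right)} = 30$ ($Z{\left(p \right)} = 6 \cdot 5 = 30$)
$g = 30$
$h{\left(u \right)} = u^{3}$ ($h{\left(u \right)} = u^{2} u = u^{3}$)
$Q{\left(o,q \right)} = -30$ ($Q{\left(o,q \right)} = \frac{30}{-1} = 30 \left(-1\right) = -30$)
$Q{\left(8,6 \right)} - 35 h{\left(-3 \right)} = -30 - 35 \left(-3\right)^{3} = -30 - -945 = -30 + 945 = 915$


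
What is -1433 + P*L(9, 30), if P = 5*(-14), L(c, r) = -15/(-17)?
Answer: -25411/17 ≈ -1494.8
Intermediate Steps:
L(c, r) = 15/17 (L(c, r) = -15*(-1/17) = 15/17)
P = -70
-1433 + P*L(9, 30) = -1433 - 70*15/17 = -1433 - 1050/17 = -25411/17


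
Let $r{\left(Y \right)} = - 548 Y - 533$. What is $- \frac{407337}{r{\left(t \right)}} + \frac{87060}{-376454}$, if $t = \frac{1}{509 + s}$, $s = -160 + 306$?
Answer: $\frac{50204822251455}{65816017501} \approx 762.81$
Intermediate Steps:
$s = 146$
$t = \frac{1}{655}$ ($t = \frac{1}{509 + 146} = \frac{1}{655} \approx 0.0015267$)
$r{\left(Y \right)} = -533 - 548 Y$
$- \frac{407337}{r{\left(t \right)}} + \frac{87060}{-376454} = - \frac{407337}{-533 - \frac{548}{655}} + \frac{87060}{-376454} = - \frac{407337}{-533 - \frac{548}{655}} + 87060 \left(- \frac{1}{376454}\right) = - \frac{407337}{- \frac{349663}{655}} - \frac{43530}{188227} = \left(-407337\right) \left(- \frac{655}{349663}\right) - \frac{43530}{188227} = \frac{266805735}{349663} - \frac{43530}{188227} = \frac{50204822251455}{65816017501}$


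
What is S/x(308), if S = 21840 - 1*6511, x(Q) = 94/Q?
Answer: 2360666/47 ≈ 50227.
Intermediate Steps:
S = 15329 (S = 21840 - 6511 = 15329)
S/x(308) = 15329/((94/308)) = 15329/((94*(1/308))) = 15329/(47/154) = 15329*(154/47) = 2360666/47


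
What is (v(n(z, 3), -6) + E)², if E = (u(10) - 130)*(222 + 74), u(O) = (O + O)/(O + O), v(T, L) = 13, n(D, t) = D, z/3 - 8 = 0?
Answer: 1457025241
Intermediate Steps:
z = 24 (z = 24 + 3*0 = 24 + 0 = 24)
u(O) = 1 (u(O) = (2*O)/((2*O)) = (2*O)*(1/(2*O)) = 1)
E = -38184 (E = (1 - 130)*(222 + 74) = -129*296 = -38184)
(v(n(z, 3), -6) + E)² = (13 - 38184)² = (-38171)² = 1457025241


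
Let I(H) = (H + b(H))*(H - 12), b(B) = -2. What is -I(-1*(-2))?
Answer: 0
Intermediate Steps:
I(H) = (-12 + H)*(-2 + H) (I(H) = (H - 2)*(H - 12) = (-2 + H)*(-12 + H) = (-12 + H)*(-2 + H))
-I(-1*(-2)) = -(24 + (-1*(-2))² - (-14)*(-2)) = -(24 + 2² - 14*2) = -(24 + 4 - 28) = -1*0 = 0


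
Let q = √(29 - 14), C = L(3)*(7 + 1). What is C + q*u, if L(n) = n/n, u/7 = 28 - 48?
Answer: 8 - 140*√15 ≈ -534.22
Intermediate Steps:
u = -140 (u = 7*(28 - 48) = 7*(-20) = -140)
L(n) = 1
C = 8 (C = 1*(7 + 1) = 1*8 = 8)
q = √15 ≈ 3.8730
C + q*u = 8 + √15*(-140) = 8 - 140*√15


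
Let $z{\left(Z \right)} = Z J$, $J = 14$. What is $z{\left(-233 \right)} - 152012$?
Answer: $-155274$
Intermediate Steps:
$z{\left(Z \right)} = 14 Z$ ($z{\left(Z \right)} = Z 14 = 14 Z$)
$z{\left(-233 \right)} - 152012 = 14 \left(-233\right) - 152012 = -3262 - 152012 = -155274$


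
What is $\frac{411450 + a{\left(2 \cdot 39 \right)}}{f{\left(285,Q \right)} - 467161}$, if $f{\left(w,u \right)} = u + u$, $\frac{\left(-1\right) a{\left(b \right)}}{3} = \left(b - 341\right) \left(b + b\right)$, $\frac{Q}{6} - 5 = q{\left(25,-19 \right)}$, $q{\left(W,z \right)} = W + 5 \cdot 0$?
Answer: $- \frac{534534}{466801} \approx -1.1451$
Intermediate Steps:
$q{\left(W,z \right)} = W$ ($q{\left(W,z \right)} = W + 0 = W$)
$Q = 180$ ($Q = 30 + 6 \cdot 25 = 30 + 150 = 180$)
$a{\left(b \right)} = - 6 b \left(-341 + b\right)$ ($a{\left(b \right)} = - 3 \left(b - 341\right) \left(b + b\right) = - 3 \left(-341 + b\right) 2 b = - 3 \cdot 2 b \left(-341 + b\right) = - 6 b \left(-341 + b\right)$)
$f{\left(w,u \right)} = 2 u$
$\frac{411450 + a{\left(2 \cdot 39 \right)}}{f{\left(285,Q \right)} - 467161} = \frac{411450 + 6 \cdot 2 \cdot 39 \left(341 - 2 \cdot 39\right)}{2 \cdot 180 - 467161} = \frac{411450 + 6 \cdot 78 \left(341 - 78\right)}{360 - 467161} = \frac{411450 + 6 \cdot 78 \left(341 - 78\right)}{-466801} = \left(411450 + 6 \cdot 78 \cdot 263\right) \left(- \frac{1}{466801}\right) = \left(411450 + 123084\right) \left(- \frac{1}{466801}\right) = 534534 \left(- \frac{1}{466801}\right) = - \frac{534534}{466801}$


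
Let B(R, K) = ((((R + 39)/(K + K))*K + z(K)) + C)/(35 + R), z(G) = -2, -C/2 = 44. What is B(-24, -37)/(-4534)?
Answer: 15/9068 ≈ 0.0016542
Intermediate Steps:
C = -88 (C = -2*44 = -88)
B(R, K) = (-141/2 + R/2)/(35 + R) (B(R, K) = ((((R + 39)/(K + K))*K - 2) - 88)/(35 + R) = ((((39 + R)/((2*K)))*K - 2) - 88)/(35 + R) = ((((39 + R)*(1/(2*K)))*K - 2) - 88)/(35 + R) = ((((39 + R)/(2*K))*K - 2) - 88)/(35 + R) = (((39/2 + R/2) - 2) - 88)/(35 + R) = ((35/2 + R/2) - 88)/(35 + R) = (-141/2 + R/2)/(35 + R))
B(-24, -37)/(-4534) = ((-141 - 24)/(2*(35 - 24)))/(-4534) = ((½)*(-165)/11)*(-1/4534) = ((½)*(1/11)*(-165))*(-1/4534) = -15/2*(-1/4534) = 15/9068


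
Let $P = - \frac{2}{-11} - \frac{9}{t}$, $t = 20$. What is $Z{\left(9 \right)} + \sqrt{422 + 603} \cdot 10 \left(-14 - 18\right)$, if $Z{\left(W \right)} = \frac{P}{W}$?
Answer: $- \frac{59}{1980} - 1600 \sqrt{41} \approx -10245.0$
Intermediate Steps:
$P = - \frac{59}{220}$ ($P = - \frac{2}{-11} - \frac{9}{20} = \left(-2\right) \left(- \frac{1}{11}\right) - \frac{9}{20} = \frac{2}{11} - \frac{9}{20} = - \frac{59}{220} \approx -0.26818$)
$Z{\left(W \right)} = - \frac{59}{220 W}$
$Z{\left(9 \right)} + \sqrt{422 + 603} \cdot 10 \left(-14 - 18\right) = - \frac{59}{220 \cdot 9} + \sqrt{422 + 603} \cdot 10 \left(-14 - 18\right) = \left(- \frac{59}{220}\right) \frac{1}{9} + \sqrt{1025} \cdot 10 \left(-32\right) = - \frac{59}{1980} + 5 \sqrt{41} \left(-320\right) = - \frac{59}{1980} - 1600 \sqrt{41}$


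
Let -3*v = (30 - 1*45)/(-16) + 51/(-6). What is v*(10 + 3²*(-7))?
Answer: -6413/48 ≈ -133.60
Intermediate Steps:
v = 121/48 (v = -((30 - 1*45)/(-16) + 51/(-6))/3 = -((30 - 45)*(-1/16) + 51*(-⅙))/3 = -(-15*(-1/16) - 17/2)/3 = -(15/16 - 17/2)/3 = -⅓*(-121/16) = 121/48 ≈ 2.5208)
v*(10 + 3²*(-7)) = 121*(10 + 3²*(-7))/48 = 121*(10 + 9*(-7))/48 = 121*(10 - 63)/48 = (121/48)*(-53) = -6413/48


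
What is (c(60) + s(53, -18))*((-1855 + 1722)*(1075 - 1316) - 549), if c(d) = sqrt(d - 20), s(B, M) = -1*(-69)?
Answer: 2173776 + 63008*sqrt(10) ≈ 2.3730e+6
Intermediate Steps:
s(B, M) = 69
c(d) = sqrt(-20 + d)
(c(60) + s(53, -18))*((-1855 + 1722)*(1075 - 1316) - 549) = (sqrt(-20 + 60) + 69)*((-1855 + 1722)*(1075 - 1316) - 549) = (sqrt(40) + 69)*(-133*(-241) - 549) = (2*sqrt(10) + 69)*(32053 - 549) = (69 + 2*sqrt(10))*31504 = 2173776 + 63008*sqrt(10)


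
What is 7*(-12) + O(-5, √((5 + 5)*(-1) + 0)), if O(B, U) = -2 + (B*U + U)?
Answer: -86 - 4*I*√10 ≈ -86.0 - 12.649*I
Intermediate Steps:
O(B, U) = -2 + U + B*U (O(B, U) = -2 + (U + B*U) = -2 + U + B*U)
7*(-12) + O(-5, √((5 + 5)*(-1) + 0)) = 7*(-12) + (-2 + √((5 + 5)*(-1) + 0) - 5*√((5 + 5)*(-1) + 0)) = -84 + (-2 + √(10*(-1) + 0) - 5*√(10*(-1) + 0)) = -84 + (-2 + √(-10 + 0) - 5*√(-10 + 0)) = -84 + (-2 + √(-10) - 5*I*√10) = -84 + (-2 + I*√10 - 5*I*√10) = -84 + (-2 - 4*I*√10) = -86 - 4*I*√10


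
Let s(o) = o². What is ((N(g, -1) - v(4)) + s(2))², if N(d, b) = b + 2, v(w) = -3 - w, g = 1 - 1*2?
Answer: 144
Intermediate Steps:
g = -1 (g = 1 - 2 = -1)
N(d, b) = 2 + b
((N(g, -1) - v(4)) + s(2))² = (((2 - 1) - (-3 - 1*4)) + 2²)² = ((1 - (-3 - 4)) + 4)² = ((1 - 1*(-7)) + 4)² = ((1 + 7) + 4)² = (8 + 4)² = 12² = 144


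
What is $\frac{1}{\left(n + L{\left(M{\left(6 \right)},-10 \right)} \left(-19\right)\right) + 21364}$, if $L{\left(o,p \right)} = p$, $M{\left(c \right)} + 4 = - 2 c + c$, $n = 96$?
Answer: $\frac{1}{21650} \approx 4.6189 \cdot 10^{-5}$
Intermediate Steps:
$M{\left(c \right)} = -4 - c$ ($M{\left(c \right)} = -4 + \left(- 2 c + c\right) = -4 - c$)
$\frac{1}{\left(n + L{\left(M{\left(6 \right)},-10 \right)} \left(-19\right)\right) + 21364} = \frac{1}{\left(96 - -190\right) + 21364} = \frac{1}{\left(96 + 190\right) + 21364} = \frac{1}{286 + 21364} = \frac{1}{21650}$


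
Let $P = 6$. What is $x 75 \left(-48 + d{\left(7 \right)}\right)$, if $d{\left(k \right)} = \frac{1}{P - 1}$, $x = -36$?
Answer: $129060$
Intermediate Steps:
$d{\left(k \right)} = \frac{1}{5}$ ($d{\left(k \right)} = \frac{1}{6 - 1} = \frac{1}{5}$)
$x 75 \left(-48 + d{\left(7 \right)}\right) = \left(-36\right) 75 \left(-48 + \frac{1}{5}\right) = \left(-2700\right) \left(- \frac{239}{5}\right) = 129060$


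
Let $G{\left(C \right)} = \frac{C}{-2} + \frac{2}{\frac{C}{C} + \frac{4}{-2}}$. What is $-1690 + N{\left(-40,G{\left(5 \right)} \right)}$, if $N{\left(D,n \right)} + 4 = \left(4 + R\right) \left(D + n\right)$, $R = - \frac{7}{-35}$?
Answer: $- \frac{18809}{10} \approx -1880.9$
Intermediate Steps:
$R = \frac{1}{5}$ ($R = \left(-7\right) \left(- \frac{1}{35}\right) = \frac{1}{5} \approx 0.2$)
$G{\left(C \right)} = -2 - \frac{C}{2}$ ($G{\left(C \right)} = C \left(- \frac{1}{2}\right) + \frac{2}{1 + 4 \left(- \frac{1}{2}\right)} = - \frac{C}{2} + \frac{2}{1 - 2} = - \frac{C}{2} + \frac{2}{-1} = - \frac{C}{2} + 2 \left(-1\right) = - \frac{C}{2} - 2 = -2 - \frac{C}{2}$)
$N{\left(D,n \right)} = -4 + \frac{21 D}{5} + \frac{21 n}{5}$ ($N{\left(D,n \right)} = -4 + \left(4 + \frac{1}{5}\right) \left(D + n\right) = -4 + \frac{21 \left(D + n\right)}{5} = -4 + \left(\frac{21 D}{5} + \frac{21 n}{5}\right) = -4 + \frac{21 D}{5} + \frac{21 n}{5}$)
$-1690 + N{\left(-40,G{\left(5 \right)} \right)} = -1690 + \left(-4 + \frac{21}{5} \left(-40\right) + \frac{21 \left(-2 - \frac{5}{2}\right)}{5}\right) = -1690 - \left(172 - \frac{21 \left(-2 - \frac{5}{2}\right)}{5}\right) = -1690 - \frac{1909}{10} = - \frac{18809}{10}$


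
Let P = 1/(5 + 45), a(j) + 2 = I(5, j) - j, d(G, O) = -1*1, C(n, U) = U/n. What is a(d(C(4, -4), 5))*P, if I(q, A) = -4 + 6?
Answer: 1/50 ≈ 0.020000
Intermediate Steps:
I(q, A) = 2
d(G, O) = -1
a(j) = -j (a(j) = -2 + (2 - j) = -j)
P = 1/50 ≈ 0.020000
a(d(C(4, -4), 5))*P = -1*(-1)*(1/50) = 1*(1/50) = 1/50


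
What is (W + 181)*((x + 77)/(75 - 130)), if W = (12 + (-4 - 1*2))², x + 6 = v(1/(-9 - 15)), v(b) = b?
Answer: -369551/1320 ≈ -279.96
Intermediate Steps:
x = -145/24 (x = -6 + 1/(-9 - 15) = -6 + 1/(-24) = -6 - 1/24 = -145/24 ≈ -6.0417)
W = 36 (W = (12 + (-4 - 2))² = (12 - 6)² = 6² = 36)
(W + 181)*((x + 77)/(75 - 130)) = (36 + 181)*((-145/24 + 77)/(75 - 130)) = 217*((1703/24)/(-55)) = 217*((1703/24)*(-1/55)) = 217*(-1703/1320) = -369551/1320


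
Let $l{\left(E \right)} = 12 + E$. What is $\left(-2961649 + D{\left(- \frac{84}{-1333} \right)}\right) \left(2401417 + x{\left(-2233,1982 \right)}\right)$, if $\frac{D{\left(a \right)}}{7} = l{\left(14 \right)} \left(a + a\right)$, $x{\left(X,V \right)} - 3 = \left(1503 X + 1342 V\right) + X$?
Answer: $- \frac{6722521123936112}{1333} \approx -5.0431 \cdot 10^{12}$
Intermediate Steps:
$x{\left(X,V \right)} = 3 + 1342 V + 1504 X$ ($x{\left(X,V \right)} = 3 + \left(\left(1503 X + 1342 V\right) + X\right) = 3 + \left(\left(1342 V + 1503 X\right) + X\right) = 3 + \left(1342 V + 1504 X\right) = 3 + 1342 V + 1504 X$)
$D{\left(a \right)} = 364 a$ ($D{\left(a \right)} = 7 \left(12 + 14\right) \left(a + a\right) = 7 \cdot 26 \cdot 2 a = 7 \cdot 52 a = 364 a$)
$\left(-2961649 + D{\left(- \frac{84}{-1333} \right)}\right) \left(2401417 + x{\left(-2233,1982 \right)}\right) = \left(-2961649 + 364 \left(- \frac{84}{-1333}\right)\right) \left(2401417 + \left(3 + 1342 \cdot 1982 + 1504 \left(-2233\right)\right)\right) = \left(-2961649 + 364 \left(\left(-84\right) \left(- \frac{1}{1333}\right)\right)\right) \left(2401417 + \left(3 + 2659844 - 3358432\right)\right) = \left(-2961649 + 364 \cdot \frac{84}{1333}\right) \left(2401417 - 698585\right) = \left(-2961649 + \frac{30576}{1333}\right) 1702832 = \left(- \frac{3947847541}{1333}\right) 1702832 = - \frac{6722521123936112}{1333}$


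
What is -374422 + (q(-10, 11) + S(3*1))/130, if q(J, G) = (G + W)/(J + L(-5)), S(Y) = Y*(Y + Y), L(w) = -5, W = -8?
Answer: -243374211/650 ≈ -3.7442e+5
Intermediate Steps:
S(Y) = 2*Y² (S(Y) = Y*(2*Y) = 2*Y²)
q(J, G) = (-8 + G)/(-5 + J) (q(J, G) = (G - 8)/(J - 5) = (-8 + G)/(-5 + J))
-374422 + (q(-10, 11) + S(3*1))/130 = -374422 + ((-8 + 11)/(-5 - 10) + 2*(3*1)²)/130 = -374422 + (3/(-15) + 2*3²)/130 = -374422 + (-1/15*3 + 2*9)/130 = -374422 + (-⅕ + 18)/130 = -374422 + (1/130)*(89/5) = -374422 + 89/650 = -243374211/650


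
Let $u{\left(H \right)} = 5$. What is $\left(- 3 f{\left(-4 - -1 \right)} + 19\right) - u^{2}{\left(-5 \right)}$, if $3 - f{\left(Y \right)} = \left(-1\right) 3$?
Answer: $-24$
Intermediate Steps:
$f{\left(Y \right)} = 6$ ($f{\left(Y \right)} = 3 - \left(-1\right) 3 = 3 - -3 = 3 + 3 = 6$)
$\left(- 3 f{\left(-4 - -1 \right)} + 19\right) - u^{2}{\left(-5 \right)} = \left(\left(-3\right) 6 + 19\right) - 5^{2} = \left(-18 + 19\right) - 25 = 1 - 25 = -24$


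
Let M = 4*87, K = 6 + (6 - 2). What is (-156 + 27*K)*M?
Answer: 39672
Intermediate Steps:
K = 10 (K = 6 + 4 = 10)
M = 348
(-156 + 27*K)*M = (-156 + 27*10)*348 = (-156 + 270)*348 = 114*348 = 39672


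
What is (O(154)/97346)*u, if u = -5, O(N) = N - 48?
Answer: -265/48673 ≈ -0.0054445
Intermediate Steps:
O(N) = -48 + N
(O(154)/97346)*u = ((-48 + 154)/97346)*(-5) = (106*(1/97346))*(-5) = (53/48673)*(-5) = -265/48673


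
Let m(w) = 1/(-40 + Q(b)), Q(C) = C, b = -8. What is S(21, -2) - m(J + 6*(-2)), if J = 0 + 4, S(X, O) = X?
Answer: 1009/48 ≈ 21.021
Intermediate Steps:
J = 4
m(w) = -1/48 (m(w) = 1/(-40 - 8) = 1/(-48) = -1/48)
S(21, -2) - m(J + 6*(-2)) = 21 - 1*(-1/48) = 21 + 1/48 = 1009/48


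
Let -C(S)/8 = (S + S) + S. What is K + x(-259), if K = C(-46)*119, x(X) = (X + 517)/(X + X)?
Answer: 34026255/259 ≈ 1.3138e+5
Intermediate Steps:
x(X) = (517 + X)/(2*X) (x(X) = (517 + X)/((2*X)) = (517 + X)*(1/(2*X)) = (517 + X)/(2*X))
C(S) = -24*S (C(S) = -8*((S + S) + S) = -8*(2*S + S) = -24*S)
K = 131376 (K = -24*(-46)*119 = 1104*119 = 131376)
K + x(-259) = 131376 + (½)*(517 - 259)/(-259) = 131376 + (½)*(-1/259)*258 = 131376 - 129/259 = 34026255/259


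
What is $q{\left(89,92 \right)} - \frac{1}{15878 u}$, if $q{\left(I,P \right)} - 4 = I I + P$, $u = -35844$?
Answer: $\frac{4562723483545}{569131032} \approx 8017.0$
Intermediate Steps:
$q{\left(I,P \right)} = 4 + P + I^{2}$ ($q{\left(I,P \right)} = 4 + \left(I I + P\right) = 4 + \left(I^{2} + P\right) = 4 + \left(P + I^{2}\right) = 4 + P + I^{2}$)
$q{\left(89,92 \right)} - \frac{1}{15878 u} = \left(4 + 92 + 89^{2}\right) - \frac{1}{15878 \left(-35844\right)} = \left(4 + 92 + 7921\right) - \frac{1}{15878} \left(- \frac{1}{35844}\right) = 8017 - - \frac{1}{569131032} = 8017 + \frac{1}{569131032} = \frac{4562723483545}{569131032}$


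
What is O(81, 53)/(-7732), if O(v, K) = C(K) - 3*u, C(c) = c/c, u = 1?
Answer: 1/3866 ≈ 0.00025867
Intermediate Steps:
C(c) = 1
O(v, K) = -2 (O(v, K) = 1 - 3*1 = 1 - 3 = -2)
O(81, 53)/(-7732) = -2/(-7732) = -2*(-1/7732) = 1/3866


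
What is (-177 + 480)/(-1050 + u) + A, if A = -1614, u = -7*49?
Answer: -2248605/1393 ≈ -1614.2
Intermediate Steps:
u = -343
(-177 + 480)/(-1050 + u) + A = (-177 + 480)/(-1050 - 343) - 1614 = 303/(-1393) - 1614 = 303*(-1/1393) - 1614 = -303/1393 - 1614 = -2248605/1393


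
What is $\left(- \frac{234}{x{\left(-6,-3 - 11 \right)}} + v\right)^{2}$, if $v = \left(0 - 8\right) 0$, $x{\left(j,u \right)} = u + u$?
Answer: $\frac{13689}{196} \approx 69.842$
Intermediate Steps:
$x{\left(j,u \right)} = 2 u$
$v = 0$ ($v = \left(-8\right) 0 = 0$)
$\left(- \frac{234}{x{\left(-6,-3 - 11 \right)}} + v\right)^{2} = \left(- \frac{234}{2 \left(-3 - 11\right)} + 0\right)^{2} = \left(- \frac{234}{2 \left(-14\right)} + 0\right)^{2} = \left(- \frac{234}{-28} + 0\right)^{2} = \left(\left(-234\right) \left(- \frac{1}{28}\right) + 0\right)^{2} = \left(\frac{117}{14} + 0\right)^{2} = \left(\frac{117}{14}\right)^{2} = \frac{13689}{196}$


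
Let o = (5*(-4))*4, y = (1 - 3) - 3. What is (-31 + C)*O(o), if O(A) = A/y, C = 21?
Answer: -160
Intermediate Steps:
y = -5 (y = -2 - 3 = -5)
o = -80 (o = -20*4 = -80)
O(A) = -A/5 (O(A) = A/(-5) = A*(-⅕) = -A/5)
(-31 + C)*O(o) = (-31 + 21)*(-⅕*(-80)) = -10*16 = -160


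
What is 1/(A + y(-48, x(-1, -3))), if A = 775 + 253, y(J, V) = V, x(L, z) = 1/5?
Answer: 5/5141 ≈ 0.00097257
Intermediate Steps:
x(L, z) = ⅕
A = 1028
1/(A + y(-48, x(-1, -3))) = 1/(1028 + ⅕) = 1/(5141/5) = 5/5141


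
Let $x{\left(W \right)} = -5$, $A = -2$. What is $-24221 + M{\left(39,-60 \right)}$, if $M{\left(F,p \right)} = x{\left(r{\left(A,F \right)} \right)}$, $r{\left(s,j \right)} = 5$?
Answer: $-24226$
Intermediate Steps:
$M{\left(F,p \right)} = -5$
$-24221 + M{\left(39,-60 \right)} = -24221 - 5 = -24226$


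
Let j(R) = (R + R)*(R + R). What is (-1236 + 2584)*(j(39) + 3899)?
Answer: 13457084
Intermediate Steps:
j(R) = 4*R² (j(R) = (2*R)*(2*R) = 4*R²)
(-1236 + 2584)*(j(39) + 3899) = (-1236 + 2584)*(4*39² + 3899) = 1348*(4*1521 + 3899) = 1348*(6084 + 3899) = 1348*9983 = 13457084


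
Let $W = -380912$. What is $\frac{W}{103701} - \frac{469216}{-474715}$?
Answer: $- \frac{132166471664}{49228420215} \approx -2.6848$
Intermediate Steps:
$\frac{W}{103701} - \frac{469216}{-474715} = - \frac{380912}{103701} - \frac{469216}{-474715} = \left(-380912\right) \frac{1}{103701} - - \frac{469216}{474715} = - \frac{380912}{103701} + \frac{469216}{474715} = - \frac{132166471664}{49228420215}$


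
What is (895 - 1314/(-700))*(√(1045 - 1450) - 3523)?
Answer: -1105894361/350 + 2825163*I*√5/350 ≈ -3.1597e+6 + 18049.0*I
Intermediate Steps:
(895 - 1314/(-700))*(√(1045 - 1450) - 3523) = (895 - 1314*(-1/700))*(√(-405) - 3523) = (895 + 657/350)*(9*I*√5 - 3523) = 313907*(-3523 + 9*I*√5)/350 = -1105894361/350 + 2825163*I*√5/350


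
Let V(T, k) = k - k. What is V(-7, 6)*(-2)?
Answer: 0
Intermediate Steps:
V(T, k) = 0
V(-7, 6)*(-2) = 0*(-2) = 0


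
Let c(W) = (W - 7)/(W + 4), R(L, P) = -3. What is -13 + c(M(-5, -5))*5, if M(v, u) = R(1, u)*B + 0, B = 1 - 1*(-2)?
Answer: 3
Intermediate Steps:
B = 3 (B = 1 + 2 = 3)
M(v, u) = -9 (M(v, u) = -3*3 + 0 = -9 + 0 = -9)
c(W) = (-7 + W)/(4 + W)
-13 + c(M(-5, -5))*5 = -13 + ((-7 - 9)/(4 - 9))*5 = -13 + (-16/(-5))*5 = -13 - 1/5*(-16)*5 = -13 + (16/5)*5 = -13 + 16 = 3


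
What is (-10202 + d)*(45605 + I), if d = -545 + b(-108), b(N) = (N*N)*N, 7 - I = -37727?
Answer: -105878782601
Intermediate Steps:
I = 37734 (I = 7 - 1*(-37727) = 7 + 37727 = 37734)
b(N) = N³ (b(N) = N²*N = N³)
d = -1260257 (d = -545 + (-108)³ = -545 - 1259712 = -1260257)
(-10202 + d)*(45605 + I) = (-10202 - 1260257)*(45605 + 37734) = -1270459*83339 = -105878782601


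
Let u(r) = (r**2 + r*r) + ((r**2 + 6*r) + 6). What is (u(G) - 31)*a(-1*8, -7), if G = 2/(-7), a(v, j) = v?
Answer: 10376/49 ≈ 211.76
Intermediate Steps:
G = -2/7 (G = 2*(-1/7) = -2/7 ≈ -0.28571)
u(r) = 6 + 3*r**2 + 6*r (u(r) = (r**2 + r**2) + (6 + r**2 + 6*r) = 2*r**2 + (6 + r**2 + 6*r) = 6 + 3*r**2 + 6*r)
(u(G) - 31)*a(-1*8, -7) = ((6 + 3*(-2/7)**2 + 6*(-2/7)) - 31)*(-1*8) = ((6 + 3*(4/49) - 12/7) - 31)*(-8) = ((6 + 12/49 - 12/7) - 31)*(-8) = (222/49 - 31)*(-8) = -1297/49*(-8) = 10376/49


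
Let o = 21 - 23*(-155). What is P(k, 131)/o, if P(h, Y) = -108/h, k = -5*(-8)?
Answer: -27/35860 ≈ -0.00075293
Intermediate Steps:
k = 40
o = 3586 (o = 21 + 3565 = 3586)
P(k, 131)/o = -108/40/3586 = -108*1/40*(1/3586) = -27/10*1/3586 = -27/35860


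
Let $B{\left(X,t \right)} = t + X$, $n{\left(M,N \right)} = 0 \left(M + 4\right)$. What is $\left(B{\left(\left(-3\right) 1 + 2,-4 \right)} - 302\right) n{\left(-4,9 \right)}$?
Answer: $0$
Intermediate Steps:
$n{\left(M,N \right)} = 0$ ($n{\left(M,N \right)} = 0 \left(4 + M\right) = 0$)
$B{\left(X,t \right)} = X + t$
$\left(B{\left(\left(-3\right) 1 + 2,-4 \right)} - 302\right) n{\left(-4,9 \right)} = \left(\left(\left(\left(-3\right) 1 + 2\right) - 4\right) - 302\right) 0 = \left(\left(\left(-3 + 2\right) - 4\right) - 302\right) 0 = \left(\left(-1 - 4\right) - 302\right) 0 = \left(-5 - 302\right) 0 = \left(-307\right) 0 = 0$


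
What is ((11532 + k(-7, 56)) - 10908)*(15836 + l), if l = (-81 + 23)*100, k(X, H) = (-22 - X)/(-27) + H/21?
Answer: 56653220/9 ≈ 6.2948e+6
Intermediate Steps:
k(X, H) = 22/27 + H/21 + X/27 (k(X, H) = (-22 - X)*(-1/27) + H*(1/21) = (22/27 + X/27) + H/21 = 22/27 + H/21 + X/27)
l = -5800 (l = -58*100 = -5800)
((11532 + k(-7, 56)) - 10908)*(15836 + l) = ((11532 + (22/27 + (1/21)*56 + (1/27)*(-7))) - 10908)*(15836 - 5800) = ((11532 + (22/27 + 8/3 - 7/27)) - 10908)*10036 = ((11532 + 29/9) - 10908)*10036 = (103817/9 - 10908)*10036 = (5645/9)*10036 = 56653220/9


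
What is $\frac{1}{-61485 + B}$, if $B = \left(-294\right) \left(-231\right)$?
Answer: $\frac{1}{6429} \approx 0.00015555$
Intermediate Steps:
$B = 67914$
$\frac{1}{-61485 + B} = \frac{1}{-61485 + 67914} = \frac{1}{6429}$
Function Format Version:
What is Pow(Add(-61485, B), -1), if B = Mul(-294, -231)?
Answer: Rational(1, 6429) ≈ 0.00015555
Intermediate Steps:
B = 67914
Pow(Add(-61485, B), -1) = Pow(Add(-61485, 67914), -1) = Pow(6429, -1) = Rational(1, 6429)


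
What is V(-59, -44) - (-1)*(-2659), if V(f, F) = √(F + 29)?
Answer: -2659 + I*√15 ≈ -2659.0 + 3.873*I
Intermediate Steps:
V(f, F) = √(29 + F)
V(-59, -44) - (-1)*(-2659) = √(29 - 44) - (-1)*(-2659) = √(-15) - 1*2659 = I*√15 - 2659 = -2659 + I*√15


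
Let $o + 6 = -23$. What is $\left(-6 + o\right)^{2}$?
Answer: $1225$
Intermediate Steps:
$o = -29$ ($o = -6 - 23 = -29$)
$\left(-6 + o\right)^{2} = \left(-6 - 29\right)^{2} = \left(-35\right)^{2} = 1225$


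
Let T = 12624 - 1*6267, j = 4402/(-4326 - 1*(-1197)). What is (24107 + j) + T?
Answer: 95317454/3129 ≈ 30463.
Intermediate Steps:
j = -4402/3129 (j = 4402/(-4326 + 1197) = 4402/(-3129) = 4402*(-1/3129) = -4402/3129 ≈ -1.4068)
T = 6357 (T = 12624 - 6267 = 6357)
(24107 + j) + T = (24107 - 4402/3129) + 6357 = 75426401/3129 + 6357 = 95317454/3129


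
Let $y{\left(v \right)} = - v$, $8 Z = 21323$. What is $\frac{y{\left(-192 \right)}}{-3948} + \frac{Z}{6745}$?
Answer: $\frac{6151907}{17752840} \approx 0.34653$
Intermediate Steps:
$Z = \frac{21323}{8}$ ($Z = \frac{1}{8} \cdot 21323 = \frac{21323}{8} \approx 2665.4$)
$\frac{y{\left(-192 \right)}}{-3948} + \frac{Z}{6745} = \frac{\left(-1\right) \left(-192\right)}{-3948} + \frac{21323}{8 \cdot 6745} = 192 \left(- \frac{1}{3948}\right) + \frac{21323}{8} \cdot \frac{1}{6745} = - \frac{16}{329} + \frac{21323}{53960} = \frac{6151907}{17752840}$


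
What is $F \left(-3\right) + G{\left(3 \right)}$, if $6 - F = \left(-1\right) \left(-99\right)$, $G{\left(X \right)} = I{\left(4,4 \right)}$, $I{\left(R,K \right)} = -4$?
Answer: $275$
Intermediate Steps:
$G{\left(X \right)} = -4$
$F = -93$ ($F = 6 - \left(-1\right) \left(-99\right) = 6 - 99 = -93$)
$F \left(-3\right) + G{\left(3 \right)} = \left(-93\right) \left(-3\right) - 4 = 279 - 4 = 275$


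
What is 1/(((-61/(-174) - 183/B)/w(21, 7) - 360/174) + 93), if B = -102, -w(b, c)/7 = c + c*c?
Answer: 144942/13178933 ≈ 0.010998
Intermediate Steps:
w(b, c) = -7*c - 7*c² (w(b, c) = -7*(c + c*c) = -7*(c + c²) = -7*c - 7*c²)
1/(((-61/(-174) - 183/B)/w(21, 7) - 360/174) + 93) = 1/(((-61/(-174) - 183/(-102))/((-7*7*(1 + 7))) - 360/174) + 93) = 1/(((-61*(-1/174) - 183*(-1/102))/((-7*7*8)) - 360*1/174) + 93) = 1/(((61/174 + 61/34)/(-392) - 60/29) + 93) = 1/(((3172/1479)*(-1/392) - 60/29) + 93) = 1/((-793/144942 - 60/29) + 93) = 1/(-300673/144942 + 93) = 1/(13178933/144942) = 144942/13178933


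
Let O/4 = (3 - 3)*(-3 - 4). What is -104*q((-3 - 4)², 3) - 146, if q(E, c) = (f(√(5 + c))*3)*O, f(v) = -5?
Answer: -146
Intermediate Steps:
O = 0 (O = 4*((3 - 3)*(-3 - 4)) = 4*(0*(-7)) = 4*0 = 0)
q(E, c) = 0 (q(E, c) = -5*3*0 = -15*0 = 0)
-104*q((-3 - 4)², 3) - 146 = -104*0 - 146 = 0 - 146 = -146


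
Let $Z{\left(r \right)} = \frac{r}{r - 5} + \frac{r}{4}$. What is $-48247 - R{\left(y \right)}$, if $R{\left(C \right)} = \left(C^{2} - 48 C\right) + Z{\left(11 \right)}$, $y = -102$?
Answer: $- \frac{762619}{12} \approx -63552.0$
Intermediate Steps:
$Z{\left(r \right)} = \frac{r}{4} + \frac{r}{-5 + r}$ ($Z{\left(r \right)} = \frac{r}{-5 + r} + r \frac{1}{4} = \frac{r}{-5 + r} + \frac{r}{4} = \frac{r}{4} + \frac{r}{-5 + r}$)
$R{\left(C \right)} = \frac{55}{12} + C^{2} - 48 C$ ($R{\left(C \right)} = \left(C^{2} - 48 C\right) + \frac{1}{4} \cdot 11 \frac{1}{-5 + 11} \left(-1 + 11\right) = \left(C^{2} - 48 C\right) + \frac{1}{4} \cdot 11 \cdot \frac{1}{6} \cdot 10 = \left(C^{2} - 48 C\right) + \frac{55}{12} = \frac{55}{12} + C^{2} - 48 C$)
$-48247 - R{\left(y \right)} = -48247 - \left(\frac{55}{12} + \left(-102\right)^{2} - -4896\right) = -48247 - \left(\frac{55}{12} + 10404 + 4896\right) = -48247 - \frac{183655}{12} = - \frac{762619}{12}$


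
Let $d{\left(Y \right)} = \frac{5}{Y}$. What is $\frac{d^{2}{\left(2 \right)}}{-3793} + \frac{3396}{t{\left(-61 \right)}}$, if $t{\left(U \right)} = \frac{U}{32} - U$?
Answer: $\frac{1648724309}{28690252} \approx 57.466$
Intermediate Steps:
$t{\left(U \right)} = - \frac{31 U}{32}$ ($t{\left(U \right)} = U \frac{1}{32} - U = \frac{U}{32} - U = - \frac{31 U}{32}$)
$\frac{d^{2}{\left(2 \right)}}{-3793} + \frac{3396}{t{\left(-61 \right)}} = \frac{\left(\frac{5}{2}\right)^{2}}{-3793} + \frac{3396}{\left(- \frac{31}{32}\right) \left(-61\right)} = \left(5 \cdot \frac{1}{2}\right)^{2} \left(- \frac{1}{3793}\right) + \frac{3396}{\frac{1891}{32}} = \left(\frac{5}{2}\right)^{2} \left(- \frac{1}{3793}\right) + 3396 \cdot \frac{32}{1891} = \frac{25}{4} \left(- \frac{1}{3793}\right) + \frac{108672}{1891} = - \frac{25}{15172} + \frac{108672}{1891} = \frac{1648724309}{28690252}$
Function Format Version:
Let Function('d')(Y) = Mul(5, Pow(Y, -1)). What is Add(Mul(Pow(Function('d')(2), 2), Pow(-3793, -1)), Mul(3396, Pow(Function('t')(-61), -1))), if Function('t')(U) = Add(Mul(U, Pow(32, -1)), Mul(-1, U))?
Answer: Rational(1648724309, 28690252) ≈ 57.466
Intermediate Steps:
Function('t')(U) = Mul(Rational(-31, 32), U) (Function('t')(U) = Add(Mul(U, Rational(1, 32)), Mul(-1, U)) = Add(Mul(Rational(1, 32), U), Mul(-1, U)) = Mul(Rational(-31, 32), U))
Add(Mul(Pow(Function('d')(2), 2), Pow(-3793, -1)), Mul(3396, Pow(Function('t')(-61), -1))) = Add(Mul(Pow(Mul(5, Pow(2, -1)), 2), Pow(-3793, -1)), Mul(3396, Pow(Mul(Rational(-31, 32), -61), -1))) = Add(Mul(Pow(Mul(5, Rational(1, 2)), 2), Rational(-1, 3793)), Mul(3396, Pow(Rational(1891, 32), -1))) = Add(Mul(Pow(Rational(5, 2), 2), Rational(-1, 3793)), Mul(3396, Rational(32, 1891))) = Add(Mul(Rational(25, 4), Rational(-1, 3793)), Rational(108672, 1891)) = Add(Rational(-25, 15172), Rational(108672, 1891)) = Rational(1648724309, 28690252)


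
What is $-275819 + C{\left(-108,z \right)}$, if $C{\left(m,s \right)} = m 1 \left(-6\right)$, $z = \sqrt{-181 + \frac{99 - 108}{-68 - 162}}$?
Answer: $-275171$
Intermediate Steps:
$z = \frac{i \sqrt{9572830}}{230}$ ($z = \sqrt{-181 - \frac{9}{-230}} = \sqrt{-181 - - \frac{9}{230}} = \sqrt{-181 + \frac{9}{230}} = \sqrt{- \frac{41621}{230}} = \frac{i \sqrt{9572830}}{230} \approx 13.452 i$)
$C{\left(m,s \right)} = - 6 m$ ($C{\left(m,s \right)} = m \left(-6\right) = - 6 m$)
$-275819 + C{\left(-108,z \right)} = -275819 - -648 = -275819 + 648 = -275171$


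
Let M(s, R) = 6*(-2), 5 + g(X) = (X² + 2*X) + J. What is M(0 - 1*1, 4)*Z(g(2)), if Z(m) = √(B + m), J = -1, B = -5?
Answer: -12*I*√3 ≈ -20.785*I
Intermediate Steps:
g(X) = -6 + X² + 2*X (g(X) = -5 + ((X² + 2*X) - 1) = -5 + (-1 + X² + 2*X) = -6 + X² + 2*X)
Z(m) = √(-5 + m)
M(s, R) = -12
M(0 - 1*1, 4)*Z(g(2)) = -12*√(-5 + (-6 + 2² + 2*2)) = -12*√(-5 + (-6 + 4 + 4)) = -12*√(-5 + 2) = -12*I*√3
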